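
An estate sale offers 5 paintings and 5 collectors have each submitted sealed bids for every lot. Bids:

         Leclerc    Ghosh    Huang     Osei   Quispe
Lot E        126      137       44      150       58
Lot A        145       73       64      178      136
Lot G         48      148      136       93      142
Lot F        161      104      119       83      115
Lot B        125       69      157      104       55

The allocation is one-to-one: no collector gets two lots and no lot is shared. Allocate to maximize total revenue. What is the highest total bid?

This is the linear assignment problem.
Optimal: Leclerc→Lot F ($161), Ghosh→Lot E ($137), Huang→Lot B ($157), Osei→Lot A ($178), Quispe→Lot G ($142) — total 161+137+157+178+142 = $775.
Max-entry greedy (repeatedly take the single best remaining cell) gives $702, worse by 73.
Next-best assignment: Leclerc→Lot F, Ghosh→Lot G, Huang→Lot B, Osei→Lot E, Quispe→Lot A = $752.
Swapping Osei↔Huang (Osei→Lot B $104, Huang→Lot A $64) loses 167.

Max total: $775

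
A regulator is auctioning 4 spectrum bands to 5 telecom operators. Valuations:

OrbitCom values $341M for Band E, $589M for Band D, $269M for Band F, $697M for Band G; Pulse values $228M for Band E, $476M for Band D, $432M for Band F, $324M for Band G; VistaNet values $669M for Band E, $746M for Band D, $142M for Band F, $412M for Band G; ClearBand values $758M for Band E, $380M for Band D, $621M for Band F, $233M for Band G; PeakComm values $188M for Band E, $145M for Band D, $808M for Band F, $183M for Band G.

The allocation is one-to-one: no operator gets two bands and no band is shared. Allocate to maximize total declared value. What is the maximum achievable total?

This is a one-to-one assignment (maximum-weight bipartite matching).
Optimal: ClearBand→Band E ($758M), VistaNet→Band D ($746M), PeakComm→Band F ($808M), OrbitCom→Band G ($697M) — total 758+746+808+697 = $3009M.
Row-greedy (each operator in turn takes its best remaining band) gives $2463M, worse by 546.
Next-best assignment: ClearBand→Band E, Pulse→Band D, PeakComm→Band F, OrbitCom→Band G = $2739M.

Maximum total: $3009M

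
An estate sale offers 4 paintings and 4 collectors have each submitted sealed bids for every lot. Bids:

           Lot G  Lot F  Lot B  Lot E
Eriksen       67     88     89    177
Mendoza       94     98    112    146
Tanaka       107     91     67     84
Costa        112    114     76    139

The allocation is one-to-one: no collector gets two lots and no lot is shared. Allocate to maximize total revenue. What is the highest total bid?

Maximum total: $510

This is the linear assignment problem.
Optimal: Eriksen→Lot E ($177), Mendoza→Lot B ($112), Tanaka→Lot G ($107), Costa→Lot F ($114) — total 177+112+107+114 = $510.
Column-greedy (each lot in turn goes to its best remaining collector) gives $383, worse by 127.
Swapping Eriksen↔Costa (Eriksen→Lot F $88, Costa→Lot E $139) loses 64.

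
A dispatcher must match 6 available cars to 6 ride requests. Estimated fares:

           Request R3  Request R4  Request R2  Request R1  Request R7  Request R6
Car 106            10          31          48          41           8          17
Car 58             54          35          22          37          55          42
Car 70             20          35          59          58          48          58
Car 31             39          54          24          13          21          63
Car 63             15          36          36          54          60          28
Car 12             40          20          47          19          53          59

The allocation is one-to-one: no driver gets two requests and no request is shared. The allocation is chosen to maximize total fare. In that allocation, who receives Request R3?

Car 58 receives Request R3.

Optimal: Car 106→Request R2 ($48), Car 58→Request R3 ($54), Car 70→Request R1 ($58), Car 31→Request R4 ($54), Car 63→Request R7 ($60), Car 12→Request R6 ($59) — total 48+54+58+54+60+59 = $333.
Column-greedy (each request in turn goes to its best remaining driver) gives $291, worse by 42.
Swapping Car 106↔Car 12 (Car 106→Request R6 $17, Car 12→Request R2 $47) loses 43.
No other one-to-one assignment exceeds $333.
Car 58's own top request is Request R7 ($55), but forcing Car 58→Request R7 and reassigning the rest optimally gives only $309 — worse by 24.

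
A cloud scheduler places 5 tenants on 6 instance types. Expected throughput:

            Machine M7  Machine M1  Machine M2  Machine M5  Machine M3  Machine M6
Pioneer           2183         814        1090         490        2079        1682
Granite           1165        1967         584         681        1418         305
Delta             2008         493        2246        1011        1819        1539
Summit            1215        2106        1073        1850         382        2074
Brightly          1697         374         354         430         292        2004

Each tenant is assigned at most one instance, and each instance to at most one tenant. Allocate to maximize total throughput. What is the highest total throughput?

Optimal: Pioneer→Machine M7 (2183 ops/s), Granite→Machine M1 (1967 ops/s), Delta→Machine M2 (2246 ops/s), Summit→Machine M5 (1850 ops/s), Brightly→Machine M6 (2004 ops/s) — total 2183+1967+2246+1850+2004 = 10250 ops/s.
Column-greedy (each instance in turn goes to its best remaining tenant) gives 7508 ops/s, worse by 2742.

Max total: 10250 ops/s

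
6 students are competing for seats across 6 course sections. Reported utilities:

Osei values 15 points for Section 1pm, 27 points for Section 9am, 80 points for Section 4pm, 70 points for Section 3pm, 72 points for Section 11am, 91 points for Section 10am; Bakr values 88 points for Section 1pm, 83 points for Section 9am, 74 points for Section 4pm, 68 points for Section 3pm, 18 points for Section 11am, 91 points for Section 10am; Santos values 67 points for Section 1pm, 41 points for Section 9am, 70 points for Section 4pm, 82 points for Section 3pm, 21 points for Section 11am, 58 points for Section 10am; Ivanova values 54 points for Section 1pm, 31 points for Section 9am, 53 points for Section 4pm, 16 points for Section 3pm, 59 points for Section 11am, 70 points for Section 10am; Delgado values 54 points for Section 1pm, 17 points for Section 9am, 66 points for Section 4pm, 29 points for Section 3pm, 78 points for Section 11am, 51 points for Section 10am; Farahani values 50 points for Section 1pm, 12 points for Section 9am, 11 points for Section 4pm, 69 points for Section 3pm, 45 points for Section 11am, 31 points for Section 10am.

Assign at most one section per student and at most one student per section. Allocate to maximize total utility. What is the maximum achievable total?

This is the linear assignment problem.
Optimal: Osei→Section 4pm (80 points), Bakr→Section 9am (83 points), Santos→Section 1pm (67 points), Ivanova→Section 10am (70 points), Delgado→Section 11am (78 points), Farahani→Section 3pm (69 points) — total 80+83+67+70+78+69 = 447 points.
Column-greedy (each section in turn goes to its best remaining student) gives 426 points, worse by 21.
Swapping Bakr↔Delgado (Bakr→Section 11am 18 points, Delgado→Section 9am 17 points) loses 126.
Every other assignment is strictly worse.

Max total: 447 points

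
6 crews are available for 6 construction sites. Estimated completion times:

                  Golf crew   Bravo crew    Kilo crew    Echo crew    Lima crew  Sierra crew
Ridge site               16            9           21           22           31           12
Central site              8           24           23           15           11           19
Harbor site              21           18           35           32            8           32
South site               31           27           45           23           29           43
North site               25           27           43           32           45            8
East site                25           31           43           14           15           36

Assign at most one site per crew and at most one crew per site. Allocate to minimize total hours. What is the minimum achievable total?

Min total: 86 hours

Optimal: Golf crew→Central site (8 hours), Bravo crew→South site (27 hours), Kilo crew→Ridge site (21 hours), Echo crew→East site (14 hours), Lima crew→Harbor site (8 hours), Sierra crew→North site (8 hours) — total 8+27+21+14+8+8 = 86 hours.
Row-greedy (each crew in turn takes its cheapest remaining site) gives 103 hours, worse by 17.
Next-best assignment: Golf crew→Central site, Bravo crew→Ridge site, Kilo crew→South site, Echo crew→East site, Lima crew→Harbor site, Sierra crew→North site = 92 hours.
Swapping Kilo crew↔Echo crew (Kilo crew→East site 43 hours, Echo crew→Ridge site 22 hours) adds 30.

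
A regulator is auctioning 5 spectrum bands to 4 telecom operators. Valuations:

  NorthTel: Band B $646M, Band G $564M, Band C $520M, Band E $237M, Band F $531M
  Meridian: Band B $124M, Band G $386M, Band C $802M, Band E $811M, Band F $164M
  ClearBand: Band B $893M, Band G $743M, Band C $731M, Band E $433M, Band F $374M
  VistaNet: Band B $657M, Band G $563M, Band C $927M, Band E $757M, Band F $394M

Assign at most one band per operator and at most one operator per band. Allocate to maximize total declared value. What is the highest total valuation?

Maximum total: $3195M

Optimal: NorthTel→Band G ($564M), Meridian→Band E ($811M), ClearBand→Band B ($893M), VistaNet→Band C ($927M) — total 564+811+893+927 = $3195M.
Row-greedy (each operator in turn takes its best remaining band) gives $3127M, worse by 68.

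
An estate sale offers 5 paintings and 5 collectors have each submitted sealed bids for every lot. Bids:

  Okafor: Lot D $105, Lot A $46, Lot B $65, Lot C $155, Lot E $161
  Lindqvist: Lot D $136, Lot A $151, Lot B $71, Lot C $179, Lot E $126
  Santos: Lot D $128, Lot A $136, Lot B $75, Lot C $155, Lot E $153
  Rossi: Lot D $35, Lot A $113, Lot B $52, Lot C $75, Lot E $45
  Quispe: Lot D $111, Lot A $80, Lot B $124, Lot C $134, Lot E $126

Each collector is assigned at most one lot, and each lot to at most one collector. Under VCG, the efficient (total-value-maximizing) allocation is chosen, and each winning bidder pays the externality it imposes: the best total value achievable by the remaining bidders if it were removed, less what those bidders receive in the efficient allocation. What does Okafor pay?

Efficient allocation: Okafor→Lot E ($161), Lindqvist→Lot C ($179), Santos→Lot D ($128), Rossi→Lot A ($113), Quispe→Lot B ($124); total welfare W = $705.
Okafor receives Lot E at value $161, so the others get W − 161 = $544.
Without Okafor: best allocation of the remaining 4 bidders over all 5 lots is Lindqvist→Lot C ($179), Santos→Lot E ($153), Rossi→Lot A ($113), Quispe→Lot B ($124), total $569.
VCG payment = (others' best without Okafor) − (others' welfare with Okafor) = 569 − 544 = $25.

Okafor pays $25.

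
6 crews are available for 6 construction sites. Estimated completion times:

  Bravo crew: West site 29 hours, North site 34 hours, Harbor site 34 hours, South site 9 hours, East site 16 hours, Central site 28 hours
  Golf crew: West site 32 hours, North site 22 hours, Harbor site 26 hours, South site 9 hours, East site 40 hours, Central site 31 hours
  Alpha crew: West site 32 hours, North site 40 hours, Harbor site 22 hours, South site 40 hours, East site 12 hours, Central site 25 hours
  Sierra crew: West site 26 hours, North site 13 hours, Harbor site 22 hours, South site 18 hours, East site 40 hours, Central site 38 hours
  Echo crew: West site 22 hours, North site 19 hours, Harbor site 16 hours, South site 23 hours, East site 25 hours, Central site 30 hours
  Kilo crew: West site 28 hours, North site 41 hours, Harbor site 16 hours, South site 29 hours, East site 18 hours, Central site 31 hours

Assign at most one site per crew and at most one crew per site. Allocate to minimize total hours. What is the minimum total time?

Treat this as an assignment problem: match each crew to one site.
Optimal: Bravo crew→Central site (28 hours), Golf crew→South site (9 hours), Alpha crew→East site (12 hours), Sierra crew→North site (13 hours), Echo crew→West site (22 hours), Kilo crew→Harbor site (16 hours) — total 28+9+12+13+22+16 = 100 hours.
Min-entry greedy (repeatedly take the single cheapest remaining cell) gives 109 hours, worse by 9.
Next-best assignment: Bravo crew→East site, Golf crew→South site, Alpha crew→Central site, Sierra crew→North site, Echo crew→West site, Kilo crew→Harbor site = 101 hours.
Checked against all permutations: 100 hours is optimal.

Minimum total: 100 hours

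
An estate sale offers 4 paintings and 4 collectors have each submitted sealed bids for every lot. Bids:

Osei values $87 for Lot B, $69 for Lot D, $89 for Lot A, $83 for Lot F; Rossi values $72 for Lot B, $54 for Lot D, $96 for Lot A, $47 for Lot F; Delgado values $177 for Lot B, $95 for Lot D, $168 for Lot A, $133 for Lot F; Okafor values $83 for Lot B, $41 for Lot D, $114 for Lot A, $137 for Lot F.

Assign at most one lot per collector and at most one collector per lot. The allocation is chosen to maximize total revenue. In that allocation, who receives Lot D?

Osei receives Lot D.

Optimal: Osei→Lot D ($69), Rossi→Lot A ($96), Delgado→Lot B ($177), Okafor→Lot F ($137) — total 69+96+177+137 = $479.
Row-greedy (each collector in turn takes its best remaining lot) gives $335, worse by 144.
No other one-to-one assignment exceeds $479.
Osei's own top lot is Lot A ($89), but forcing Osei→Lot A and reassigning the rest optimally gives only $457 — worse by 22.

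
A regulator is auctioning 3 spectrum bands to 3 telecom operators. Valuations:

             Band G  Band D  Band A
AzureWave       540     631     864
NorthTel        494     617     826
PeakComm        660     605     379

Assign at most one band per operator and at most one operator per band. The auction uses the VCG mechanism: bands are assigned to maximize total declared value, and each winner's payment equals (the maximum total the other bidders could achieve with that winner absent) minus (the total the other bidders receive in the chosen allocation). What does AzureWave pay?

Efficient allocation: AzureWave→Band A ($864M), NorthTel→Band D ($617M), PeakComm→Band G ($660M); total welfare W = $2141M.
AzureWave receives Band A at value $864M, so the others get W − 864 = $1277M.
Without AzureWave: best allocation of the remaining 2 bidders over all 3 bands is NorthTel→Band A ($826M), PeakComm→Band G ($660M), total $1486M.
VCG payment = (others' best without AzureWave) − (others' welfare with AzureWave) = 1486 − 1277 = $209M.

AzureWave pays $209M.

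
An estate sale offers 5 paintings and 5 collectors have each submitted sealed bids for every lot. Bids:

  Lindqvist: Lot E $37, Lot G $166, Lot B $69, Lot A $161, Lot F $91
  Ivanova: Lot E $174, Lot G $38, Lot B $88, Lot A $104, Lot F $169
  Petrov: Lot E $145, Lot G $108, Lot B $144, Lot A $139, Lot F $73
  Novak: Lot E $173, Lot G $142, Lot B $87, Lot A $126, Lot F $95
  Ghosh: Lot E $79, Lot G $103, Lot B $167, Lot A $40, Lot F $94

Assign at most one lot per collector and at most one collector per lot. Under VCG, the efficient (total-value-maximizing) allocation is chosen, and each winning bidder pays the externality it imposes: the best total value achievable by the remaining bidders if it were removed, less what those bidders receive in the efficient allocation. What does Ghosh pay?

Efficient allocation: Lindqvist→Lot G ($166), Ivanova→Lot F ($169), Petrov→Lot A ($139), Novak→Lot E ($173), Ghosh→Lot B ($167); total welfare W = $814.
Ghosh receives Lot B at value $167, so the others get W − 167 = $647.
Without Ghosh: best allocation of the remaining 4 bidders over all 5 lots is Lindqvist→Lot G ($166), Ivanova→Lot F ($169), Petrov→Lot B ($144), Novak→Lot E ($173), total $652.
VCG payment = (others' best without Ghosh) − (others' welfare with Ghosh) = 652 − 647 = $5.

Ghosh pays $5.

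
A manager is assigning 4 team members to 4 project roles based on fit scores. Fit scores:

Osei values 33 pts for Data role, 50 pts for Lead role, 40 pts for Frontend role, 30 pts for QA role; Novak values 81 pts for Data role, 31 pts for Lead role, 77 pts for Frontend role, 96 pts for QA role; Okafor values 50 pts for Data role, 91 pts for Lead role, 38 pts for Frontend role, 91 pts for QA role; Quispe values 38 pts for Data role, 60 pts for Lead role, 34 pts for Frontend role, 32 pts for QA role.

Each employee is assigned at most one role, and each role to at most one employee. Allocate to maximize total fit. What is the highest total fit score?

Maximum total: 272 pts

Treat this as an assignment problem: match each employee to one role.
Optimal: Osei→Frontend role (40 pts), Novak→Data role (81 pts), Okafor→QA role (91 pts), Quispe→Lead role (60 pts) — total 40+81+91+60 = 272 pts.
Column-greedy (each role in turn goes to its best remaining employee) gives 244 pts, worse by 28.
Next-best assignment: Osei→Frontend role, Novak→QA role, Okafor→Lead role, Quispe→Data role = 265 pts.
Swapping Quispe↔Osei (Quispe→Frontend role 34 pts, Osei→Lead role 50 pts) loses 16.
No other one-to-one assignment exceeds 272 pts.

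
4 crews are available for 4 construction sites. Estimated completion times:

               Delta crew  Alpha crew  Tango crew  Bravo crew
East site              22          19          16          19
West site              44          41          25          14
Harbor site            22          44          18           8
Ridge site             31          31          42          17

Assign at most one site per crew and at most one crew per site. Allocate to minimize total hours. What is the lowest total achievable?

Minimum total: 82 hours

This is the linear assignment problem.
Optimal: Delta crew→Ridge site (31 hours), Alpha crew→East site (19 hours), Tango crew→Harbor site (18 hours), Bravo crew→West site (14 hours) — total 31+19+18+14 = 82 hours.
Next-best assignment: Delta crew→Harbor site, Alpha crew→East site, Tango crew→West site, Bravo crew→Ridge site = 83 hours.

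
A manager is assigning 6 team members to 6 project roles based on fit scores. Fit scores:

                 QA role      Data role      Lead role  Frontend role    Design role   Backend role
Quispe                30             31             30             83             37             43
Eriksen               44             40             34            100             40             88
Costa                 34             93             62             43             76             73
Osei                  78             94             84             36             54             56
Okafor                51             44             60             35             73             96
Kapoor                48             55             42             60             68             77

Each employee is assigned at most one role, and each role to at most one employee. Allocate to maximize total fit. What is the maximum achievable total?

Max total: 471 pts

Optimal: Quispe→QA role (30 pts), Eriksen→Frontend role (100 pts), Costa→Data role (93 pts), Osei→Lead role (84 pts), Okafor→Backend role (96 pts), Kapoor→Design role (68 pts) — total 30+100+93+84+96+68 = 471 pts.
Row-greedy (each employee in turn takes its best remaining role) gives 469 pts, worse by 2.
Swapping Kapoor↔Okafor (Kapoor→Backend role 77 pts, Okafor→Design role 73 pts) loses 14.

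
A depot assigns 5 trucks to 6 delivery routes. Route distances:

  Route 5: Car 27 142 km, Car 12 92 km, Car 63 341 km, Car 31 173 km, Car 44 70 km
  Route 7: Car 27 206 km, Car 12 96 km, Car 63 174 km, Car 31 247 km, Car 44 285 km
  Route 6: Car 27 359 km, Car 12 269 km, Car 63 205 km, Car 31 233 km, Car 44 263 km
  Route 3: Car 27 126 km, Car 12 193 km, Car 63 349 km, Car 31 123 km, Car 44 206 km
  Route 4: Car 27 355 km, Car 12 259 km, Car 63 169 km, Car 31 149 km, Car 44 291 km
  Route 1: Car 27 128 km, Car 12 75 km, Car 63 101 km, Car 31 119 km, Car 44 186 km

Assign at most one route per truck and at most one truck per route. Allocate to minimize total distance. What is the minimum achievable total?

Optimal: Car 27→Route 3 (126 km), Car 12→Route 7 (96 km), Car 63→Route 1 (101 km), Car 31→Route 4 (149 km), Car 44→Route 5 (70 km) — total 126+96+101+149+70 = 542 km.
Min-entry greedy (repeatedly take the single cheapest remaining cell) gives 643 km, worse by 101.
Swapping Car 44↔Car 31 (Car 44→Route 4 291 km, Car 31→Route 5 173 km) adds 245.
Checked against all permutations: 542 km is optimal.

Min total: 542 km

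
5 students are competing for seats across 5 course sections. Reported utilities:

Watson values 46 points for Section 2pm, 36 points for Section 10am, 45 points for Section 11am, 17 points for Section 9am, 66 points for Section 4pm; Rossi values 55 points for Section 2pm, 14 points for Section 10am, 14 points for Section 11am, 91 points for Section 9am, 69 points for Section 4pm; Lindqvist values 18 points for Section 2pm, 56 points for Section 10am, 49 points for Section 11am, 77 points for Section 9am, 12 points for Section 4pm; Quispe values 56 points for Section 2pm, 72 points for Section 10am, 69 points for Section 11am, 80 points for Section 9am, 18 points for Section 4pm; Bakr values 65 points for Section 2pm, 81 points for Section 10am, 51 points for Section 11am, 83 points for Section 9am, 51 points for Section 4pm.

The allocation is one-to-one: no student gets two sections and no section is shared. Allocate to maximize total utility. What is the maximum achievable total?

Optimal: Watson→Section 4pm (66 points), Rossi→Section 2pm (55 points), Lindqvist→Section 9am (77 points), Quispe→Section 11am (69 points), Bakr→Section 10am (81 points) — total 66+55+77+69+81 = 348 points.
Row-greedy (each student in turn takes its best remaining section) gives 347 points, worse by 1.
Next-best assignment: Watson→Section 4pm, Rossi→Section 9am, Lindqvist→Section 10am, Quispe→Section 11am, Bakr→Section 2pm = 347 points.

Maximum total: 348 points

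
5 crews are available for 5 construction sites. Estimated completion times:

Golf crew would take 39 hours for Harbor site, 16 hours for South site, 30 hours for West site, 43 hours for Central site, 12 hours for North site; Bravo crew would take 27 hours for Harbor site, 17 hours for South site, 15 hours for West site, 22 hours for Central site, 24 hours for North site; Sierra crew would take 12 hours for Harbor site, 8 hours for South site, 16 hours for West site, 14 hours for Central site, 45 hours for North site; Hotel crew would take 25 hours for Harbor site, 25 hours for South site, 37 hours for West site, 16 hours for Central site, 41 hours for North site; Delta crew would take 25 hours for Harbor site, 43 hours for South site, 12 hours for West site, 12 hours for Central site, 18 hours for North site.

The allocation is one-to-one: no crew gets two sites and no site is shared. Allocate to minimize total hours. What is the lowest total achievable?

Minimum total: 69 hours

Optimal: Golf crew→North site (12 hours), Bravo crew→South site (17 hours), Sierra crew→Harbor site (12 hours), Hotel crew→Central site (16 hours), Delta crew→West site (12 hours) — total 12+17+12+16+12 = 69 hours.
Min-entry greedy (repeatedly take the single cheapest remaining cell) gives 75 hours, worse by 6.
Next-best assignment: Golf crew→North site, Bravo crew→West site, Sierra crew→South site, Hotel crew→Harbor site, Delta crew→Central site = 72 hours.
Checked against all permutations: 69 hours is optimal.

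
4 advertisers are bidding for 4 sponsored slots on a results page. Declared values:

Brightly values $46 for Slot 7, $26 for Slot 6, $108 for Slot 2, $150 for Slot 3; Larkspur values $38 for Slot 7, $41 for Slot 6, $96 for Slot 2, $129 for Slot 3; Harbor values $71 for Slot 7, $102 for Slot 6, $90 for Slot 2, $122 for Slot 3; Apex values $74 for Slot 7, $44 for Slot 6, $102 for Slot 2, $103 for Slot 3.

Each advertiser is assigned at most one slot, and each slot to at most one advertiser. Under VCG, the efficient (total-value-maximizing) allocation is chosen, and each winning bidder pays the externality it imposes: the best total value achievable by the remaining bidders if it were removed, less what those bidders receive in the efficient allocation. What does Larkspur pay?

Larkspur pays $28.

Efficient allocation: Brightly→Slot 3 ($150), Larkspur→Slot 2 ($96), Harbor→Slot 6 ($102), Apex→Slot 7 ($74); total welfare W = $422.
Larkspur receives Slot 2 at value $96, so the others get W − 96 = $326.
Without Larkspur: best allocation of the remaining 3 bidders over all 4 slots is Brightly→Slot 3 ($150), Harbor→Slot 6 ($102), Apex→Slot 2 ($102), total $354.
VCG payment = (others' best without Larkspur) − (others' welfare with Larkspur) = 354 − 326 = $28.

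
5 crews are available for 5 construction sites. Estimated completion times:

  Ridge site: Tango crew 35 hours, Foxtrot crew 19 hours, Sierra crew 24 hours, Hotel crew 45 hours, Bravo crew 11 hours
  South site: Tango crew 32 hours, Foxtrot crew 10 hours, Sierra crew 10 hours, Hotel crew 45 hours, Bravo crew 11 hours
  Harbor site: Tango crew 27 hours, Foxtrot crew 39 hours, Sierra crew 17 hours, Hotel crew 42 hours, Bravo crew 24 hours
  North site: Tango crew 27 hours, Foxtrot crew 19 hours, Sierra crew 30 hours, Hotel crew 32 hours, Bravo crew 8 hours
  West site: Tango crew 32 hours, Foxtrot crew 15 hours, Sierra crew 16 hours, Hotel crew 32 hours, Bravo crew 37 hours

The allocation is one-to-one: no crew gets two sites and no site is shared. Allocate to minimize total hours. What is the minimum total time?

Treat this as an assignment problem: match each crew to one site.
Optimal: Tango crew→Harbor site (27 hours), Foxtrot crew→West site (15 hours), Sierra crew→South site (10 hours), Hotel crew→North site (32 hours), Bravo crew→Ridge site (11 hours) — total 27+15+10+32+11 = 95 hours.
Row-greedy (each crew in turn takes its cheapest remaining site) gives 96 hours, worse by 1.
Next-best assignment: Tango crew→Harbor site, Foxtrot crew→Ridge site, Sierra crew→South site, Hotel crew→West site, Bravo crew→North site = 96 hours.

Minimum total: 95 hours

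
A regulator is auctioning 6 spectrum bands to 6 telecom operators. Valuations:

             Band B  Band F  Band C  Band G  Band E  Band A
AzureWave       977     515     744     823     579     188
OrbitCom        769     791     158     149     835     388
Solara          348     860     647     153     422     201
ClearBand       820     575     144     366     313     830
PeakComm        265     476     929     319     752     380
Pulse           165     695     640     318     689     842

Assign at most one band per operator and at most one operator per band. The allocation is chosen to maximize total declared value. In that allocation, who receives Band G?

AzureWave receives Band G.

Optimal: AzureWave→Band G ($823M), OrbitCom→Band E ($835M), Solara→Band F ($860M), ClearBand→Band B ($820M), PeakComm→Band C ($929M), Pulse→Band A ($842M) — total 823+835+860+820+929+842 = $5109M.
Row-greedy (each operator in turn takes its best remaining band) gives $4749M, worse by 360.
AzureWave's own top band is Band B ($977M), but forcing AzureWave→Band B and reassigning the rest optimally gives only $4809M — worse by 300.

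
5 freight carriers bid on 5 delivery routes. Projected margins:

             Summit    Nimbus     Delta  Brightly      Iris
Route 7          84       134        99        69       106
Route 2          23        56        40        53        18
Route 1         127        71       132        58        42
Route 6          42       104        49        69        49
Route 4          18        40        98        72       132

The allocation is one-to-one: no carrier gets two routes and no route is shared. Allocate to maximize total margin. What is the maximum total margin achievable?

This is a one-to-one assignment (maximum-weight bipartite matching).
Optimal: Summit→Route 1 ($127k), Nimbus→Route 6 ($104k), Delta→Route 7 ($99k), Brightly→Route 2 ($53k), Iris→Route 4 ($132k) — total 127+104+99+53+132 = $515k.
Row-greedy (each carrier in turn takes its best remaining route) gives $446k, worse by 69.
Swapping Nimbus↔Iris (Nimbus→Route 4 $40k, Iris→Route 6 $49k) loses 147.
Every other assignment is strictly worse.

Maximum total: $515k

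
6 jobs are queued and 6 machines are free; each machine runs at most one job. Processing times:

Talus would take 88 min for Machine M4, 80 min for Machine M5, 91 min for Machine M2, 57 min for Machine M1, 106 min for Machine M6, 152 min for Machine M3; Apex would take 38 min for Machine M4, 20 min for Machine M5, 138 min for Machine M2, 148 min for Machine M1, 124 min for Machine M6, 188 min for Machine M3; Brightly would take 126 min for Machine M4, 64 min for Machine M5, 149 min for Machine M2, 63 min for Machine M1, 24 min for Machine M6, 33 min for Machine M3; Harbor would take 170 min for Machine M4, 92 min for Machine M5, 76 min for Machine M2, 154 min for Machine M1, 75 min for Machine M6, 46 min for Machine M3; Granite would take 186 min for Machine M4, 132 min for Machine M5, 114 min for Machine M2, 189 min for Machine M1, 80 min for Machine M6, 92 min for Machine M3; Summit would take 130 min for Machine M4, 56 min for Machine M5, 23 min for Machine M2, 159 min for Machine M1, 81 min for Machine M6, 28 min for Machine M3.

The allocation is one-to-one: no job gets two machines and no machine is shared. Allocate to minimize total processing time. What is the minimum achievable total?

Min total: 308 min

Optimal: Talus→Machine M1 (57 min), Apex→Machine M4 (38 min), Brightly→Machine M5 (64 min), Harbor→Machine M3 (46 min), Granite→Machine M6 (80 min), Summit→Machine M2 (23 min) — total 57+38+64+46+80+23 = 308 min.
Min-entry greedy (repeatedly take the single cheapest remaining cell) gives 356 min, worse by 48.
Next-best assignment: Talus→Machine M4, Apex→Machine M5, Brightly→Machine M1, Harbor→Machine M3, Granite→Machine M6, Summit→Machine M2 = 320 min.
Checked against all permutations: 308 min is optimal.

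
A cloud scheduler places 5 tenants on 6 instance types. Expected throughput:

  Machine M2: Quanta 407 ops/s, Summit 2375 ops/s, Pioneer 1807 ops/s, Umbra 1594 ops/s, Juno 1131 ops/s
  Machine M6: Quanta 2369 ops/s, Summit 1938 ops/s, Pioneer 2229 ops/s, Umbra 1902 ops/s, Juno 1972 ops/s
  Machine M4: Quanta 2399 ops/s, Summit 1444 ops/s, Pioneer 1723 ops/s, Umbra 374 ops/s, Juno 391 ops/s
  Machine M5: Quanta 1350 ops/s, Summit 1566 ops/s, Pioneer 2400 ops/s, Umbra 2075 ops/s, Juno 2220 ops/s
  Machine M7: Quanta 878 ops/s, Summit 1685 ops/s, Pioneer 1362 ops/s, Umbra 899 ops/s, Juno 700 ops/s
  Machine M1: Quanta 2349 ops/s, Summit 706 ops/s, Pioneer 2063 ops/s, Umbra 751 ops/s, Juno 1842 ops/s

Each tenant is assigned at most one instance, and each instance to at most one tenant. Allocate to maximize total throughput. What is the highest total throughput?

Treat this as an assignment problem: match each tenant to one instance.
Optimal: Quanta→Machine M4 (2399 ops/s), Summit→Machine M2 (2375 ops/s), Pioneer→Machine M1 (2063 ops/s), Umbra→Machine M6 (1902 ops/s), Juno→Machine M5 (2220 ops/s) — total 2399+2375+2063+1902+2220 = 10959 ops/s.
Column-greedy (each instance in turn goes to its best remaining tenant) gives 9586 ops/s, worse by 1373.
Next-best assignment: Quanta→Machine M4, Summit→Machine M2, Pioneer→Machine M6, Umbra→Machine M5, Juno→Machine M1 = 10920 ops/s.

Maximum total: 10959 ops/s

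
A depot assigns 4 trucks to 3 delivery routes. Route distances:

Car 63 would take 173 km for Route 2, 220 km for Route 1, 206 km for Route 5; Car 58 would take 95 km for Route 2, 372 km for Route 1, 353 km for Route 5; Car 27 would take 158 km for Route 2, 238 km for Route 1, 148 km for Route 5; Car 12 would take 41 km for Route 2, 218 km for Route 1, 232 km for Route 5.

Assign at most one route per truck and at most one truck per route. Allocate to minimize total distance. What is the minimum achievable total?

Min total: 409 km

Optimal: Car 12→Route 2 (41 km), Car 63→Route 1 (220 km), Car 27→Route 5 (148 km) — total 41+220+148 = 409 km.
Row-greedy (each truck in turn takes its cheapest remaining route) gives 764 km, worse by 355.
Next-best assignment: Car 58→Route 2, Car 12→Route 1, Car 27→Route 5 = 461 km.
Every other assignment is strictly worse.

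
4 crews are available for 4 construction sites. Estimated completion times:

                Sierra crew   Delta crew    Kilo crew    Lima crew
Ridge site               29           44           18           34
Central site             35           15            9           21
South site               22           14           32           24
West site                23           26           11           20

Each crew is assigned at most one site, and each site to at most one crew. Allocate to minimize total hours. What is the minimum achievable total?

Optimal: Sierra crew→Ridge site (29 hours), Delta crew→South site (14 hours), Kilo crew→Central site (9 hours), Lima crew→West site (20 hours) — total 29+14+9+20 = 72 hours.
Row-greedy (each crew in turn takes its cheapest remaining site) gives 82 hours, worse by 10.
Next-best assignment: Sierra crew→Ridge site, Delta crew→South site, Kilo crew→West site, Lima crew→Central site = 75 hours.
Swapping Sierra crew↔Lima crew (Sierra crew→West site 23 hours, Lima crew→Ridge site 34 hours) adds 8.
Every other assignment is strictly worse.

Min total: 72 hours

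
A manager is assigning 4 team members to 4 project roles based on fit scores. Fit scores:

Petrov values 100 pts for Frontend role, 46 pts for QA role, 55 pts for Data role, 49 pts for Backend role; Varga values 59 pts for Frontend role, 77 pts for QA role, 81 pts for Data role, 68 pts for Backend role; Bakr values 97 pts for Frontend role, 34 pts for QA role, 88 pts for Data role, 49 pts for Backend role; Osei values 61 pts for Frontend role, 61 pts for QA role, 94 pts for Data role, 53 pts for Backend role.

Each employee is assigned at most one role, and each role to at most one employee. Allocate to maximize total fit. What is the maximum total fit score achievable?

Maximum total: 320 pts

Optimal: Petrov→Frontend role (100 pts), Varga→QA role (77 pts), Bakr→Backend role (49 pts), Osei→Data role (94 pts) — total 100+77+49+94 = 320 pts.
Row-greedy (each employee in turn takes its best remaining role) gives 291 pts, worse by 29.
Swapping Petrov↔Bakr (Petrov→Backend role 49 pts, Bakr→Frontend role 97 pts) loses 3.
Every other assignment is strictly worse.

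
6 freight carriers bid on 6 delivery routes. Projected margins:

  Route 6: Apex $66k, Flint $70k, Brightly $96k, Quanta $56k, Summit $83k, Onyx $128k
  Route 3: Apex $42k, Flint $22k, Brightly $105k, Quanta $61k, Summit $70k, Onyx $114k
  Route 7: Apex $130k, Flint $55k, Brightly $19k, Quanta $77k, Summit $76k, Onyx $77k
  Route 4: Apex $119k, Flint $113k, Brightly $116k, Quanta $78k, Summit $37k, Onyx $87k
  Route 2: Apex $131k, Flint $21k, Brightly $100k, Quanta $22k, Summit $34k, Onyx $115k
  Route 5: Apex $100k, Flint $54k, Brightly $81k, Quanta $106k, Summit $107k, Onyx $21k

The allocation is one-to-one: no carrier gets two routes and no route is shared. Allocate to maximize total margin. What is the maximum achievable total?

Optimal: Apex→Route 2 ($131k), Flint→Route 4 ($113k), Brightly→Route 3 ($105k), Quanta→Route 7 ($77k), Summit→Route 5 ($107k), Onyx→Route 6 ($128k) — total 131+113+105+77+107+128 = $661k.
Row-greedy (each carrier in turn takes its best remaining route) gives $615k, worse by 46.
Next-best assignment: Apex→Route 2, Flint→Route 4, Brightly→Route 3, Quanta→Route 5, Summit→Route 7, Onyx→Route 6 = $659k.
No other one-to-one assignment exceeds $661k.

Maximum total: $661k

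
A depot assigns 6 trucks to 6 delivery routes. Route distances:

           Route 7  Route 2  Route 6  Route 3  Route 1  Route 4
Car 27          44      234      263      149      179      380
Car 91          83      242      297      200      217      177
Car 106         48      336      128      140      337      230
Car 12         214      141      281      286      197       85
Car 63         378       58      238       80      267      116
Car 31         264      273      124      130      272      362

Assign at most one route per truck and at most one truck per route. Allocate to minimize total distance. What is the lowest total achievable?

This is the linear assignment problem.
Optimal: Car 27→Route 7 (44 km), Car 91→Route 1 (217 km), Car 106→Route 6 (128 km), Car 12→Route 4 (85 km), Car 63→Route 2 (58 km), Car 31→Route 3 (130 km) — total 44+217+128+85+58+130 = 662 km.
Column-greedy (each route in turn goes to its cheapest remaining truck) gives 740 km, worse by 78.
Next-best assignment: Car 27→Route 1, Car 91→Route 7, Car 106→Route 6, Car 12→Route 4, Car 63→Route 2, Car 31→Route 3 = 663 km.
No other one-to-one assignment undercuts 662 km.

Min total: 662 km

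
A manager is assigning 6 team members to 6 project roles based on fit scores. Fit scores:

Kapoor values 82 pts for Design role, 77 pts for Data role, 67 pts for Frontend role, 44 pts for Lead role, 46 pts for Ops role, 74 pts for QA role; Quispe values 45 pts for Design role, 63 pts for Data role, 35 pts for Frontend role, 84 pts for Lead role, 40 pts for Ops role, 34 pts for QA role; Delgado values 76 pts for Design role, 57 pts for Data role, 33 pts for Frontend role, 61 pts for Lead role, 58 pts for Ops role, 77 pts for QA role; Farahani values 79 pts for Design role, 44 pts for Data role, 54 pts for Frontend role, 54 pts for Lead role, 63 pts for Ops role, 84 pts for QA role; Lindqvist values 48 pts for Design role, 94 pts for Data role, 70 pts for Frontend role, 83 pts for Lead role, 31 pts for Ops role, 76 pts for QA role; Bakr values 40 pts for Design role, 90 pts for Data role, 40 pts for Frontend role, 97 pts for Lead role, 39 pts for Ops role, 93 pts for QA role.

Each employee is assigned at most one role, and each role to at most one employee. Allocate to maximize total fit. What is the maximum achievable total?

Treat this as an assignment problem: match each employee to one role.
Optimal: Kapoor→Frontend role (67 pts), Quispe→Lead role (84 pts), Delgado→Design role (76 pts), Farahani→Ops role (63 pts), Lindqvist→Data role (94 pts), Bakr→QA role (93 pts) — total 67+84+76+63+94+93 = 477 pts.
Row-greedy (each employee in turn takes its best remaining role) gives 440 pts, worse by 37.

Max total: 477 pts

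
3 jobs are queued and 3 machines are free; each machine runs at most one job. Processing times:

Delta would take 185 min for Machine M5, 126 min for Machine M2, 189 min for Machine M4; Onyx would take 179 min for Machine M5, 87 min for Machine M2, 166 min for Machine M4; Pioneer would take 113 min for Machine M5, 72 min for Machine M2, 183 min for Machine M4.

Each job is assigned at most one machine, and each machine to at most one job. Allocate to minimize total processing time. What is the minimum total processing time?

Minimum total: 389 min

Optimal: Delta→Machine M4 (189 min), Onyx→Machine M2 (87 min), Pioneer→Machine M5 (113 min) — total 189+87+113 = 389 min.
Row-greedy (each job in turn takes its cheapest remaining machine) gives 405 min, worse by 16.
Next-best assignment: Delta→Machine M2, Onyx→Machine M4, Pioneer→Machine M5 = 405 min.
Swapping Onyx↔Delta (Onyx→Machine M4 166 min, Delta→Machine M2 126 min) adds 16.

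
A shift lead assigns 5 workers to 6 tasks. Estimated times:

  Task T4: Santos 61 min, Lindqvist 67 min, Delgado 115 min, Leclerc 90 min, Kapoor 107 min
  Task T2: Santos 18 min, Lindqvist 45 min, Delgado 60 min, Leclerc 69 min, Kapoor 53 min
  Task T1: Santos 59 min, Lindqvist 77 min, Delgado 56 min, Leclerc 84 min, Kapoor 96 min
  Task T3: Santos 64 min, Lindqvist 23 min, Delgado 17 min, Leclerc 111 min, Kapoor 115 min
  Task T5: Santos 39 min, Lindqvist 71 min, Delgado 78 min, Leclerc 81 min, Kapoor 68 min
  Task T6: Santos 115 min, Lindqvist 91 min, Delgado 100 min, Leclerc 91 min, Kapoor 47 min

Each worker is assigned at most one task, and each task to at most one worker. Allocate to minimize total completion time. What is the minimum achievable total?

Min total: 225 min

Optimal: Santos→Task T2 (18 min), Lindqvist→Task T3 (23 min), Delgado→Task T1 (56 min), Leclerc→Task T5 (81 min), Kapoor→Task T6 (47 min) — total 18+23+56+81+47 = 225 min.
Min-entry greedy (repeatedly take the single cheapest remaining cell) gives 230 min, worse by 5.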